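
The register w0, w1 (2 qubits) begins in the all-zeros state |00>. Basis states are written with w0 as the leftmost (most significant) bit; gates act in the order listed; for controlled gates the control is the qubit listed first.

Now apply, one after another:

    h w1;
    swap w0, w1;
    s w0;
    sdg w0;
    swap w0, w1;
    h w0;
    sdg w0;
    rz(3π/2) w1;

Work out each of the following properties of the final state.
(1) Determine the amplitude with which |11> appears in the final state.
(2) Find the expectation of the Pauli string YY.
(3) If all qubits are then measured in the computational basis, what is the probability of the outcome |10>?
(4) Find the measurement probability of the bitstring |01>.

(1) The amplitude on |11> is exp(I*pi/4)/2. Key observation: steps 2-5 multiply out to the identity, so the circuit reduces to the remaining gates.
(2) The observable YY averages to 1.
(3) The probability of measuring |10> is 1/4.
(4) The probability of measuring |01> is 1/4.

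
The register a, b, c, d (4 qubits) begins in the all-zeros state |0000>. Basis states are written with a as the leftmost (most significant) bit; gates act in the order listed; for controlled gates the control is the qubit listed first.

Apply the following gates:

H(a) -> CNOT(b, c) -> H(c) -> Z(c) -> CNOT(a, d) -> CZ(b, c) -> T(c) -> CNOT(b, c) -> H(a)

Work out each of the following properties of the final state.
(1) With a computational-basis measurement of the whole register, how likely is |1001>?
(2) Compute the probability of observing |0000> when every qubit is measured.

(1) The probability of measuring |1001> is 1/8.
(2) A full measurement returns |0000> with probability 1/8.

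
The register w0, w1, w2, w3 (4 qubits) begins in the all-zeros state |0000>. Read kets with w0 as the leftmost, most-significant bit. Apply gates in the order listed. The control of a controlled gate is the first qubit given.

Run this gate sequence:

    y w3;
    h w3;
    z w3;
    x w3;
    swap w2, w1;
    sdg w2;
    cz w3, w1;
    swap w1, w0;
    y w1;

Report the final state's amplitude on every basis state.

After the circuit, the state carries amplitude -sqrt(2)/2 on |0100>, -sqrt(2)/2 on |0101>, and 0 on every other basis state.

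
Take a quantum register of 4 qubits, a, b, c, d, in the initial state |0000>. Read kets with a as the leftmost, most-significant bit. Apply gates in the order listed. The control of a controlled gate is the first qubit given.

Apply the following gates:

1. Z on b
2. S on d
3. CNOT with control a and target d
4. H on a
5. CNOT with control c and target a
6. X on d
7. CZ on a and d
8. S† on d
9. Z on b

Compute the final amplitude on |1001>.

|1001> carries amplitude sqrt(2)*I/2 in the final state.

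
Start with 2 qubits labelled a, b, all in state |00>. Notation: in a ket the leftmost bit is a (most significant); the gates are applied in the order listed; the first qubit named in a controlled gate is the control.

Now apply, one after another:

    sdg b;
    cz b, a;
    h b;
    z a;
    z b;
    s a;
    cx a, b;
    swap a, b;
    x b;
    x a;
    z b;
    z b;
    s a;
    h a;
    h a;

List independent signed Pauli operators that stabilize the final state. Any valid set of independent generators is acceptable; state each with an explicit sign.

The stabilizer group can be generated by -YI, -IZ, among other valid generating sets.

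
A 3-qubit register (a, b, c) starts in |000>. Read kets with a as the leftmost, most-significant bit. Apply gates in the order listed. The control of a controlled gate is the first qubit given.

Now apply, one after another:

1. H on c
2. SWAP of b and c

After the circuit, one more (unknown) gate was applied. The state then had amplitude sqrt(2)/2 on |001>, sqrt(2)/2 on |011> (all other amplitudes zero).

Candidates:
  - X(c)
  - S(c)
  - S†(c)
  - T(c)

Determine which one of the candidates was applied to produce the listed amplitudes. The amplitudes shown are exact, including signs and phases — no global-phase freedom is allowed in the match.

The unique candidate consistent with the amplitudes is X(c).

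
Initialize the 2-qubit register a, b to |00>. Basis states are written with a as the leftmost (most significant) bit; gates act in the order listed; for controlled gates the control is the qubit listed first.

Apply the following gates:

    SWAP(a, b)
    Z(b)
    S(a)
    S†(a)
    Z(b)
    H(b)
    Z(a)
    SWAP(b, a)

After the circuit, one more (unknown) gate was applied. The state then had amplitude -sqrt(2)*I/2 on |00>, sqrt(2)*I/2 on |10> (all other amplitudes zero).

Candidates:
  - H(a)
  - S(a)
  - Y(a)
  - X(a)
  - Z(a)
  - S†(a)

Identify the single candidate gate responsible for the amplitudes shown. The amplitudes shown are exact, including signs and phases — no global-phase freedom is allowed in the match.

It was Y(a) that produced the state shown. Key observation: gates 2-5 undo each other exactly, leaving only the rest of the circuit to track.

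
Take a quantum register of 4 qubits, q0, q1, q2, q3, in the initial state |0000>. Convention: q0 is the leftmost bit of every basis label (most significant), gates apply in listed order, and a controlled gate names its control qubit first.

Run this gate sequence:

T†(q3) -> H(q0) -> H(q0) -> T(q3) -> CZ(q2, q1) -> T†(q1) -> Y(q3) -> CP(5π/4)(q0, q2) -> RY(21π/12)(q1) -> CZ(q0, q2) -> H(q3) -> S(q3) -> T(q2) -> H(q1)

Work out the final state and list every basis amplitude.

The resulting statevector has amplitude -I*sqrt(sqrt(2) + 2)/4 + I*sqrt(2 - sqrt(2))/4 on |0000>, -sqrt(sqrt(2) + 2)/4 + sqrt(2 - sqrt(2))/4 on |0001>, -I*sqrt(sqrt(2) + 2)/4 - I*sqrt(2 - sqrt(2))/4 on |0100>, -sqrt(sqrt(2) + 2)/4 - sqrt(2 - sqrt(2))/4 on |0101>, and 0 on every other basis state. Key observation: the block from step 1 through step 4 cancels to the identity and can be dropped.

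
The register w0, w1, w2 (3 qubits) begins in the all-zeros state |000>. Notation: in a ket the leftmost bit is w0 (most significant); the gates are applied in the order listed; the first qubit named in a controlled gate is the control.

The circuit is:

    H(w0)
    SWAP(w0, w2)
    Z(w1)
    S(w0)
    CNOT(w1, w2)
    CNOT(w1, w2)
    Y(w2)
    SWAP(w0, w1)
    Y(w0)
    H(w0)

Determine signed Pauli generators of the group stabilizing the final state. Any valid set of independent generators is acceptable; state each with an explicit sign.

The final state is stabilized by the group generated by -XII, -IIX, +IZI; other independent generating sets are equally valid.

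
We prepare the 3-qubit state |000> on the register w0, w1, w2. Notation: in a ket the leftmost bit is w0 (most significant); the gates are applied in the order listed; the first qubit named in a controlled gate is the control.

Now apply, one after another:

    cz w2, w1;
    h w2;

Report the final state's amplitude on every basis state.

After the circuit, the state carries amplitude sqrt(2)/2 on |000>, sqrt(2)/2 on |001>, and 0 on every other basis state.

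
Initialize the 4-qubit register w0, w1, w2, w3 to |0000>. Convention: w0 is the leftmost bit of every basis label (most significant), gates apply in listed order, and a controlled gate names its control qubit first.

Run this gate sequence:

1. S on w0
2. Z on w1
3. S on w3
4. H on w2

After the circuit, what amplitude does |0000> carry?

The amplitude on |0000> is sqrt(2)/2.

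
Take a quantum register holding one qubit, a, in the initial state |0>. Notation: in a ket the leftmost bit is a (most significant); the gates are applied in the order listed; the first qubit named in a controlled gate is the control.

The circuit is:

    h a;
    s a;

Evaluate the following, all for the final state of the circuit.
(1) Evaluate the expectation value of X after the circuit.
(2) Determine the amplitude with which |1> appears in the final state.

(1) In the final state, X has expectation 0.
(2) The final state's coefficient on |1> equals sqrt(2)*I/2.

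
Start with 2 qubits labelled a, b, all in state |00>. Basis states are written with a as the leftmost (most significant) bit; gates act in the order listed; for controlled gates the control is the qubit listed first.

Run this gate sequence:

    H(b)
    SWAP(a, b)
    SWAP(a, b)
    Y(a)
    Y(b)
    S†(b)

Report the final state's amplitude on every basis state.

The resulting statevector has amplitude 0 on |00>, 0 on |01>, sqrt(2)/2 on |10>, sqrt(2)*I/2 on |11>.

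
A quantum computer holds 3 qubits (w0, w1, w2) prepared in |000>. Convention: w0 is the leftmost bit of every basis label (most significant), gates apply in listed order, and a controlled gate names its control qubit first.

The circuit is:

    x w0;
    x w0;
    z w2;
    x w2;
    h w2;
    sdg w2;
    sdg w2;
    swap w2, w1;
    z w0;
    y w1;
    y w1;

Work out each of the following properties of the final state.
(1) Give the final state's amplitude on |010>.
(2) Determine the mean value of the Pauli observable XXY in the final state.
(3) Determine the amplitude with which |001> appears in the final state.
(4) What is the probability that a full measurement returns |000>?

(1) |010> carries amplitude sqrt(2)/2 in the final state. Key observation: the block from step 1 through step 2 cancels to the identity and can be dropped.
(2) The observable XXY averages to 0.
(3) The final state's coefficient on |001> equals 0.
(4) The probability of measuring |000> is 1/2.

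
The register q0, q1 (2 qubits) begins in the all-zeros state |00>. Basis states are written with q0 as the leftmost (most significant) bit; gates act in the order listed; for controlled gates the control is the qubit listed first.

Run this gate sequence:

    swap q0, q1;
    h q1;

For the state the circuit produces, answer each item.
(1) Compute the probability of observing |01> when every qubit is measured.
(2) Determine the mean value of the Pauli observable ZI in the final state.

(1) The probability of measuring |01> is 1/2.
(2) The observable ZI averages to 1.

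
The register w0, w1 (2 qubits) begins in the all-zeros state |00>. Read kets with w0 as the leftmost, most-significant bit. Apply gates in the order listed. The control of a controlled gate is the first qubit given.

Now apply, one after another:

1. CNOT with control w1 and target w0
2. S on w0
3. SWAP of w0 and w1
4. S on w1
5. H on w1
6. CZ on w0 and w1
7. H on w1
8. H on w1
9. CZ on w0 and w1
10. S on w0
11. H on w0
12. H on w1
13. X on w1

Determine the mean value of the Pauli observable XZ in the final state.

The expectation value of XZ is -1. Key observation: the block from step 6 through step 9 cancels to the identity and can be dropped.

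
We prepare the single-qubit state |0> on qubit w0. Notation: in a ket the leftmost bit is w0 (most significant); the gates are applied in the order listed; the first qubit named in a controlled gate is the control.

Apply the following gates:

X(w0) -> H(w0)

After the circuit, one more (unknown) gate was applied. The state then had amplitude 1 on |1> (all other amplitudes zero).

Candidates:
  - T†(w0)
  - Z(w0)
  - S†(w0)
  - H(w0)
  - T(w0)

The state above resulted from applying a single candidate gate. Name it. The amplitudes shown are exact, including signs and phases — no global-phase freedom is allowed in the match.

It was H(w0) that produced the state shown.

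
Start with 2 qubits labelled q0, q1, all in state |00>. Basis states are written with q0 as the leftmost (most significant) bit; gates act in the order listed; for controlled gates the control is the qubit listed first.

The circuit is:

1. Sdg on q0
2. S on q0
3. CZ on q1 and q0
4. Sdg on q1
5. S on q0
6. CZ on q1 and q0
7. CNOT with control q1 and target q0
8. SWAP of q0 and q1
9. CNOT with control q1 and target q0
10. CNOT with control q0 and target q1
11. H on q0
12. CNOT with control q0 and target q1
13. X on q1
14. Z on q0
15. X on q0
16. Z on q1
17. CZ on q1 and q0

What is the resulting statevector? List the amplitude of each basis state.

The resulting statevector has amplitude -sqrt(2)/2 on |00>, 0 on |01>, 0 on |10>, sqrt(2)/2 on |11>.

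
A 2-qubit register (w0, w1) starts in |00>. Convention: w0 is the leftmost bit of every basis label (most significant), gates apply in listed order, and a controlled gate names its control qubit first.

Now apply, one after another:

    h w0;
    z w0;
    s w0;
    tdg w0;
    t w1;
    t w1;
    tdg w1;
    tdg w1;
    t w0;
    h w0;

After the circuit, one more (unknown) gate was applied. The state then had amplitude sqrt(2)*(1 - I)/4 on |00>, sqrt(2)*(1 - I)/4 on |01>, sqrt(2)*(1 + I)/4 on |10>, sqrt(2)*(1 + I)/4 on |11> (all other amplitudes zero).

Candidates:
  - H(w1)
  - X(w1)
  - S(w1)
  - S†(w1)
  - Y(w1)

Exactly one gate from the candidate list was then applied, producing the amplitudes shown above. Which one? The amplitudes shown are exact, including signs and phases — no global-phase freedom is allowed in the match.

It was H(w1) that produced the state shown. Key observation: steps 4-9 multiply out to the identity, so the circuit reduces to the remaining gates.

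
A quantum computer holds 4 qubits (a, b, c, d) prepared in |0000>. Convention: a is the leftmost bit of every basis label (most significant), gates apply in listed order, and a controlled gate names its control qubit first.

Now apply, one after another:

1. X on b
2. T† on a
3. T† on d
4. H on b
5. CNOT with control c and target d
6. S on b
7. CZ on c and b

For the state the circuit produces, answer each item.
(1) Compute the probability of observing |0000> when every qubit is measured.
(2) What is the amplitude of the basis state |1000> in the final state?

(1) Outcome |0000> occurs with probability 1/2.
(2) |1000> carries amplitude 0 in the final state.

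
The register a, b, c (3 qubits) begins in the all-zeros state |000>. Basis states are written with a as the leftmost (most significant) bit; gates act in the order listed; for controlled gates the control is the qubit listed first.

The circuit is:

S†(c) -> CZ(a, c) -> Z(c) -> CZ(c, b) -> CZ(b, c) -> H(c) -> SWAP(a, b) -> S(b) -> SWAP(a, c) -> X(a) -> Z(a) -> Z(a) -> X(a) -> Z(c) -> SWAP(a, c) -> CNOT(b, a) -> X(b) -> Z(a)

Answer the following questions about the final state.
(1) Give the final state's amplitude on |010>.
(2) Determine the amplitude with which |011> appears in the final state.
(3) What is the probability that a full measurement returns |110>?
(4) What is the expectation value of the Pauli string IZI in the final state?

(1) |010> carries amplitude sqrt(2)/2 in the final state.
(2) |011> carries amplitude sqrt(2)/2 in the final state.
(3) Outcome |110> occurs with probability 0.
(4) The expectation value of IZI is -1.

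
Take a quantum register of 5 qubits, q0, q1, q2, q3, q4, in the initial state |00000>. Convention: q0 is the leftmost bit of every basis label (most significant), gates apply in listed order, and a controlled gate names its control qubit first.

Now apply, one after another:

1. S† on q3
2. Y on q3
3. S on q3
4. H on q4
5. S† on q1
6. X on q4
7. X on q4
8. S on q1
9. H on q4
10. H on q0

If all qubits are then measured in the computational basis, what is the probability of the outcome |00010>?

The probability of measuring |00010> is 1/2. Key observation: the block from step 4 through step 9 cancels to the identity and can be dropped.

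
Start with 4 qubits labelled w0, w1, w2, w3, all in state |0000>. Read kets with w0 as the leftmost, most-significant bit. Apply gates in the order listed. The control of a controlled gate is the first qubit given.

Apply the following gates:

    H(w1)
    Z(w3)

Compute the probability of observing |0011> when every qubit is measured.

Outcome |0011> occurs with probability 0.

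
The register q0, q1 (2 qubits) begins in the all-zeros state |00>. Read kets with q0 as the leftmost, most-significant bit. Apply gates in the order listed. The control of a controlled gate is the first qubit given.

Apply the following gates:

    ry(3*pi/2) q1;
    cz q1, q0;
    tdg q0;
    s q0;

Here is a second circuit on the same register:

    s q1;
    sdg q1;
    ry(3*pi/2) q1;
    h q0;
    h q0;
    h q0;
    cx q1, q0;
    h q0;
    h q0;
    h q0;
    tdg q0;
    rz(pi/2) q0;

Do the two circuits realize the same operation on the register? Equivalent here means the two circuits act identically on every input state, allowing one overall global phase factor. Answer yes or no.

Yes — the two circuits implement the same unitary up to a global phase.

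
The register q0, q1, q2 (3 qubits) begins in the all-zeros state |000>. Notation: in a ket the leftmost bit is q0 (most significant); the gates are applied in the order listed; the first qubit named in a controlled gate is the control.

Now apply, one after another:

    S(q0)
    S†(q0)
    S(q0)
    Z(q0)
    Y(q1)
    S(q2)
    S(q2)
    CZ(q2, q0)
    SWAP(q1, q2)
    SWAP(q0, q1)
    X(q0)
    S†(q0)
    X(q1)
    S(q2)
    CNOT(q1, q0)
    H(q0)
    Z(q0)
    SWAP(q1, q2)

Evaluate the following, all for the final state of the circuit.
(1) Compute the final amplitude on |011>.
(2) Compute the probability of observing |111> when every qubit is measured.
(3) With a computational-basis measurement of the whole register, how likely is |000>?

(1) The final state's coefficient on |011> equals sqrt(2)*I/2.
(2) A full measurement returns |111> with probability 1/2.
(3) The probability of measuring |000> is 0.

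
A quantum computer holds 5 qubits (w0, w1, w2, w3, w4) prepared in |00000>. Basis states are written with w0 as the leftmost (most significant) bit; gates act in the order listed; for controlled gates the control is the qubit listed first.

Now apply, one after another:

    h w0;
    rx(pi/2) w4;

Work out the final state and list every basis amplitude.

After the circuit, the state carries amplitude 1/2 on |00000>, -I/2 on |00001>, 1/2 on |10000>, -I/2 on |10001>, and 0 on every other basis state.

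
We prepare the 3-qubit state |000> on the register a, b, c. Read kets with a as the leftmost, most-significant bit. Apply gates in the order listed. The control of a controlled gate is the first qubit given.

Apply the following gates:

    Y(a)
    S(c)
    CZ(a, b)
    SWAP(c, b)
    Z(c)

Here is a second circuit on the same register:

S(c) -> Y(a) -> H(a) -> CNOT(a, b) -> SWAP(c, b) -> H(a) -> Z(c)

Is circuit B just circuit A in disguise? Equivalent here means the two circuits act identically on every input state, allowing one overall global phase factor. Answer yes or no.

No — the two circuits implement different unitaries, even allowing a global phase.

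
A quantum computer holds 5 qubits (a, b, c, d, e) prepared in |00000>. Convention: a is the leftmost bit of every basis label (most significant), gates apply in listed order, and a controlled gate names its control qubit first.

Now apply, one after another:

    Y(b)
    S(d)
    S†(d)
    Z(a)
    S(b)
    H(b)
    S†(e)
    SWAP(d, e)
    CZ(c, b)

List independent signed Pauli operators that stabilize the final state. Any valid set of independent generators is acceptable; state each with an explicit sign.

The stabilizer group can be generated by -IXIII, +ZIIII, +IIZII, +IIIZI, +IIIIZ, among other valid generating sets.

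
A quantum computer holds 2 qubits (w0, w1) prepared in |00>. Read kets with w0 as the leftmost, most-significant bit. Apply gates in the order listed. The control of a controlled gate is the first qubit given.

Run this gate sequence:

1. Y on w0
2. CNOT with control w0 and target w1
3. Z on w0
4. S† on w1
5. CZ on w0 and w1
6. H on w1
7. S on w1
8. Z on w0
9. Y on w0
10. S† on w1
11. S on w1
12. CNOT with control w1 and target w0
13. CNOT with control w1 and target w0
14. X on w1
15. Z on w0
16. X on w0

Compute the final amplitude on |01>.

The amplitude on |01> is 0.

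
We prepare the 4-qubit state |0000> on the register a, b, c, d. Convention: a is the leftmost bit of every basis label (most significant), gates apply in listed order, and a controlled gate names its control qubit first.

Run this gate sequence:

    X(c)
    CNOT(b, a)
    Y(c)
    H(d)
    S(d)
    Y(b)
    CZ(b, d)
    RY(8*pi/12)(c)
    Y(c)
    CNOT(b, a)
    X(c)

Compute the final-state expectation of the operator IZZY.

In the final state, IZZY has expectation -1/2.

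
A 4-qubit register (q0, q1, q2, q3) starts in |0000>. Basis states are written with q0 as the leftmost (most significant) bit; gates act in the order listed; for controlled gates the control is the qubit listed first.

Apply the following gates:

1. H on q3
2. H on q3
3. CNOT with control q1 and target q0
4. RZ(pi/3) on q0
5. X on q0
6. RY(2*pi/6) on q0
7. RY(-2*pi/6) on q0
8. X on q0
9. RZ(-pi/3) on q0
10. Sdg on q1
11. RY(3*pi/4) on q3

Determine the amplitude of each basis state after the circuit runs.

The final amplitudes are sqrt(2 - sqrt(2))/2 on |0000>, sqrt(sqrt(2) + 2)/2 on |0001>, and 0 on every other basis state. Key observation: gates 4-9 undo each other exactly, leaving only the rest of the circuit to track.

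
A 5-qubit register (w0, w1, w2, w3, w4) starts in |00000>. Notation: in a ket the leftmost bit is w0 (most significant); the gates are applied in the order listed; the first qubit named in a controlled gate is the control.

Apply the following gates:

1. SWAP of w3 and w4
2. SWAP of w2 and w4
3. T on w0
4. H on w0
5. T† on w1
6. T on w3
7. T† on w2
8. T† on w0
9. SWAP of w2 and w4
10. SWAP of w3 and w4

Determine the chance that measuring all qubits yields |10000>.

Outcome |10000> occurs with probability 1/2.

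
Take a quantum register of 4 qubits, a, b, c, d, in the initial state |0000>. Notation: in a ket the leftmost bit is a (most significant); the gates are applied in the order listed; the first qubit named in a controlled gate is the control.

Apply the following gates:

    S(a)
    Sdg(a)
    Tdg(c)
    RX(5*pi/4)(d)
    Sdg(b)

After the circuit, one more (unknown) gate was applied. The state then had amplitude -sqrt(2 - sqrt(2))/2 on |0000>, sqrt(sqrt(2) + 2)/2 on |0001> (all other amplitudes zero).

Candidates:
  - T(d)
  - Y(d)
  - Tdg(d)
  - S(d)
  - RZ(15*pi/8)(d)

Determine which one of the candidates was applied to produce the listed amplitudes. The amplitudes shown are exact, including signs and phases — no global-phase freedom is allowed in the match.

The applied gate was S(d).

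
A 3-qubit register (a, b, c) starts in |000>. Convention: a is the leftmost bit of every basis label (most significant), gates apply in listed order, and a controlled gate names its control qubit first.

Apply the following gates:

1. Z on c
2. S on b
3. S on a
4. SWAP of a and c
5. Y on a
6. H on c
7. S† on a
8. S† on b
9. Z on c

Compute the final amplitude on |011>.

The final state's coefficient on |011> equals 0.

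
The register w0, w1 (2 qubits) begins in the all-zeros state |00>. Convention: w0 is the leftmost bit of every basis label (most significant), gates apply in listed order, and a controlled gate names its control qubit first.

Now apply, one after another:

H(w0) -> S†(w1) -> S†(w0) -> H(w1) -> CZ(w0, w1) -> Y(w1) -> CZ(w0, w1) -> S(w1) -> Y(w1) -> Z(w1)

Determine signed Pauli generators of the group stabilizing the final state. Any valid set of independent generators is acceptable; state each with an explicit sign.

One valid set of independent stabilizer generators is +YI, +IY (any independent generating set of the same group is equally correct).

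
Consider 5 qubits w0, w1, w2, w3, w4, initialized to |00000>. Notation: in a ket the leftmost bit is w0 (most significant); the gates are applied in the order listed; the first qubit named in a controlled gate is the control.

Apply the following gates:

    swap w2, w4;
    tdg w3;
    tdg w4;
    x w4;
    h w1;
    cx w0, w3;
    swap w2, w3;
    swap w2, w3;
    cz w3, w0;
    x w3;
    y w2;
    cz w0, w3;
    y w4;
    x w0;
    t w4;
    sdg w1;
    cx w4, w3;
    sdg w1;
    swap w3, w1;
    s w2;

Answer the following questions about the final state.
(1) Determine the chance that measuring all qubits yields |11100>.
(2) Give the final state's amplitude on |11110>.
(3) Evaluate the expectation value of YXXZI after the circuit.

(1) A full measurement returns |11100> with probability 1/2. Key observation: the block from step 7 through step 8 cancels to the identity and can be dropped.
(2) The amplitude on |11110> is -sqrt(2)*I/2.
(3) The observable YXXZI averages to 0.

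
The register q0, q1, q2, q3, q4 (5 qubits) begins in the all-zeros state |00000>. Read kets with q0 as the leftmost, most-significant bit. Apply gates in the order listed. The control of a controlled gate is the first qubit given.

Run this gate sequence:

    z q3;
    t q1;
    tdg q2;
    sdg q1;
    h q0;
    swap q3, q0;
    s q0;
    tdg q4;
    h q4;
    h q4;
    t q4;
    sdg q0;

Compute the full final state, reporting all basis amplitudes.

The resulting statevector has amplitude sqrt(2)/2 on |00000>, sqrt(2)/2 on |00010>, and 0 on every other basis state. Key observation: steps 7-12 multiply out to the identity, so the circuit reduces to the remaining gates.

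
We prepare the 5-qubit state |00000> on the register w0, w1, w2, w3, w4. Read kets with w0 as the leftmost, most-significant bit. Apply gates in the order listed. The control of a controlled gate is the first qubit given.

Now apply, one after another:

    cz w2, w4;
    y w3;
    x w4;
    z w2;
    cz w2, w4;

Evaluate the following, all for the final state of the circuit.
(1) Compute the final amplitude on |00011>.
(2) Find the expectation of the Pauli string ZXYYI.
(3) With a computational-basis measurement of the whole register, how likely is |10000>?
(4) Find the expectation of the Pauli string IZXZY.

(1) The final state's coefficient on |00011> equals I.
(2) In the final state, ZXYYI has expectation 0.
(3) A full measurement returns |10000> with probability 0.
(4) In the final state, IZXZY has expectation 0.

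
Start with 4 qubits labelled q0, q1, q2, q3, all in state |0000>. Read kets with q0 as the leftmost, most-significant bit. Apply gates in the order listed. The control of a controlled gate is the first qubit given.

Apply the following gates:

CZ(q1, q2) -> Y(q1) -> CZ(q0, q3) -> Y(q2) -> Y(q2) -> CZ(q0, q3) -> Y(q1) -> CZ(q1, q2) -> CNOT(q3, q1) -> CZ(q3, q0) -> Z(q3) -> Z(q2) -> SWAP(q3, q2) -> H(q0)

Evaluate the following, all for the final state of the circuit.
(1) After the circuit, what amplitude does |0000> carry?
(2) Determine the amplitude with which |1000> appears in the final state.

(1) The final state's coefficient on |0000> equals sqrt(2)/2. Key observation: gates 1-8 undo each other exactly, leaving only the rest of the circuit to track.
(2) The final state's coefficient on |1000> equals sqrt(2)/2.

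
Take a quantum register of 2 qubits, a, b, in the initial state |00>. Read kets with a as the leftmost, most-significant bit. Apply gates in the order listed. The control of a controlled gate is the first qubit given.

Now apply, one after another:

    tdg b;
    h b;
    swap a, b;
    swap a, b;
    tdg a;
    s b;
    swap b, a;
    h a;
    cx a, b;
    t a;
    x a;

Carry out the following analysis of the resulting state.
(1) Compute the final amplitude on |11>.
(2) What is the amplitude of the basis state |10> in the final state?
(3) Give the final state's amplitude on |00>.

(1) |11> carries amplitude 0 in the final state.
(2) The final state's coefficient on |10> equals 1/2 + I/2.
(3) The amplitude on |00> is 0.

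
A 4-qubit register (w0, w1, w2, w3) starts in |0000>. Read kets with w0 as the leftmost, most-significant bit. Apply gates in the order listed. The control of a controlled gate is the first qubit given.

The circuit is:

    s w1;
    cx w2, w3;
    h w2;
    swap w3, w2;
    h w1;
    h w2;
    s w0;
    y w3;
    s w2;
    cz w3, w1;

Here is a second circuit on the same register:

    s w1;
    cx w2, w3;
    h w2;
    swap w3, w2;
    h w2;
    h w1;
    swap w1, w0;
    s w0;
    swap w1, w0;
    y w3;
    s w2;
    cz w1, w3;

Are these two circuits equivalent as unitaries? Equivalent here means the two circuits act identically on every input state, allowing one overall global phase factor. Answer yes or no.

No, they are not equivalent — no single phase factor reconciles the two unitaries.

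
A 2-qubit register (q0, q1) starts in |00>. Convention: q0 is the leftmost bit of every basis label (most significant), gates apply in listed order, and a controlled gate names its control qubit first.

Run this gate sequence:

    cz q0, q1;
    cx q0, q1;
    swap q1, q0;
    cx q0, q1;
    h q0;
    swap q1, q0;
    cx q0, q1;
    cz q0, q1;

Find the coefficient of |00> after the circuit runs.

|00> carries amplitude sqrt(2)/2 in the final state.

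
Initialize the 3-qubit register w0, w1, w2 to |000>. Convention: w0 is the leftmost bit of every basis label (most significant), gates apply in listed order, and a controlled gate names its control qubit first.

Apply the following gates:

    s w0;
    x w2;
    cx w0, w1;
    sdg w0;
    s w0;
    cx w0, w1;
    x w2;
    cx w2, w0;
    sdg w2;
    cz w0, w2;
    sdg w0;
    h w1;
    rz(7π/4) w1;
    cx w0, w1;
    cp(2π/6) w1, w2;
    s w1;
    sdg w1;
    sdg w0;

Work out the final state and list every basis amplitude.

The resulting statevector has amplitude -sqrt(2)*exp(I*pi/8)/2 on |000>, sqrt(2)*exp(7*I*pi/8)/2 on |010>, and 0 on every other basis state. Key observation: steps 2-7 multiply out to the identity, so the circuit reduces to the remaining gates.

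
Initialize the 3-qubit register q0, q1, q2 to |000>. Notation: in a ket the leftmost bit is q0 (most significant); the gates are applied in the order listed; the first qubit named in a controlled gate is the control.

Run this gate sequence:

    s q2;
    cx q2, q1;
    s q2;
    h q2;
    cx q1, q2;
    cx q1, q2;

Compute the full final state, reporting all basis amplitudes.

The resulting statevector has amplitude sqrt(2)/2 on |000>, sqrt(2)/2 on |001>, and 0 on every other basis state.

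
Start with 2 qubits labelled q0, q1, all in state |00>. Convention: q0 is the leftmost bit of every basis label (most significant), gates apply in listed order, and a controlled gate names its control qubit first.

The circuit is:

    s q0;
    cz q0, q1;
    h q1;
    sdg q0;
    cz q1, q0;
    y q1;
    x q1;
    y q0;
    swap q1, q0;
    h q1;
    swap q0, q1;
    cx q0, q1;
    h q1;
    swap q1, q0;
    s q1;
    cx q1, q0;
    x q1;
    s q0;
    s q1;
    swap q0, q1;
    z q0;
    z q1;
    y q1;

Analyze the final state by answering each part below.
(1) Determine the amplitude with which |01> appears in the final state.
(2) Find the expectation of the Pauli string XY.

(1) The final state's coefficient on |01> equals sqrt(2)/2.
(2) The expectation value of XY is 1.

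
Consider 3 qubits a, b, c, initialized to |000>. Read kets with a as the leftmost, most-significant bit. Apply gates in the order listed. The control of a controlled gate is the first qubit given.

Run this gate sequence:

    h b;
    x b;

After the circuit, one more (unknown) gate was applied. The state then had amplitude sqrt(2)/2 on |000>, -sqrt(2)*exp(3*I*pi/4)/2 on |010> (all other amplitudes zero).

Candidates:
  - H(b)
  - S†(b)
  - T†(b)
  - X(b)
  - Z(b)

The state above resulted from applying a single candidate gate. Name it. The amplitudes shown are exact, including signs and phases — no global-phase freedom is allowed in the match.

The applied gate was T†(b).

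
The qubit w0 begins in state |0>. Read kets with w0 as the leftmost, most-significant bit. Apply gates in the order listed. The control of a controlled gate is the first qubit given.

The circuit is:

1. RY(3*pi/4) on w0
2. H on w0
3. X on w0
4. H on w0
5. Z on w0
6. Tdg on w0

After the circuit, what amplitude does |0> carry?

|0> carries amplitude sqrt(2 - sqrt(2))/2 in the final state. Key observation: the block from step 2 through step 5 cancels to the identity and can be dropped.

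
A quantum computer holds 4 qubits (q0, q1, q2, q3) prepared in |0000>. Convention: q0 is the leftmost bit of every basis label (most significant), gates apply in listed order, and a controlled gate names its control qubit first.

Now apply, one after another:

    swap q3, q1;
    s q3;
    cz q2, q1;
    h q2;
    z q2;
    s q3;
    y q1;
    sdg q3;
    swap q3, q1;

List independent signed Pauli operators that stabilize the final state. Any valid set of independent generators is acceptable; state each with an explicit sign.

The final state is stabilized by the group generated by -IIXI, +ZIII, +IZII, -IIIZ; other independent generating sets are equally valid.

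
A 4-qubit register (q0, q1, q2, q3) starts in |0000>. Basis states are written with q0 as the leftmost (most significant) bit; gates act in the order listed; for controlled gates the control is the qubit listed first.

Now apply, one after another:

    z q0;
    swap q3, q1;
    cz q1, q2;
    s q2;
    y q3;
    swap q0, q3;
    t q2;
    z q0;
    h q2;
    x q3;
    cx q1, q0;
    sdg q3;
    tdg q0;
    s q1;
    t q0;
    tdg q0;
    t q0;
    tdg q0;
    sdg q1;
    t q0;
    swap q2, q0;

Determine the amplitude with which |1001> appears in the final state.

|1001> carries amplitude 0 in the final state. Key observation: gates 13-20 undo each other exactly, leaving only the rest of the circuit to track.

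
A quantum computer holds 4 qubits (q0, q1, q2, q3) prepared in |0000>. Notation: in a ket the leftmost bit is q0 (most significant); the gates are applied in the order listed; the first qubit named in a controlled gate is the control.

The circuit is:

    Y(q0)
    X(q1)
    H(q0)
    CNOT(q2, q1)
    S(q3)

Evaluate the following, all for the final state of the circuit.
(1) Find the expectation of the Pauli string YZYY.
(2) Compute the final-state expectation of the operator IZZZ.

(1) The expectation value of YZYY is 0.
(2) In the final state, IZZZ has expectation -1.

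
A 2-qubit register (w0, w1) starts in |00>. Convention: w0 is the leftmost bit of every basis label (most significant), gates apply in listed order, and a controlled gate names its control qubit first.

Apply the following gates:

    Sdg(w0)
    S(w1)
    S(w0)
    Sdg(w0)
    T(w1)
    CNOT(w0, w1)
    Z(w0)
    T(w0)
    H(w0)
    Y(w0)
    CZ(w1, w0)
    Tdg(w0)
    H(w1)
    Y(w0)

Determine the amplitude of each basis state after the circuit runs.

The final amplitudes are -exp(3*I*pi/4)/2 on |00>, -exp(3*I*pi/4)/2 on |01>, 1/2 on |10>, 1/2 on |11>.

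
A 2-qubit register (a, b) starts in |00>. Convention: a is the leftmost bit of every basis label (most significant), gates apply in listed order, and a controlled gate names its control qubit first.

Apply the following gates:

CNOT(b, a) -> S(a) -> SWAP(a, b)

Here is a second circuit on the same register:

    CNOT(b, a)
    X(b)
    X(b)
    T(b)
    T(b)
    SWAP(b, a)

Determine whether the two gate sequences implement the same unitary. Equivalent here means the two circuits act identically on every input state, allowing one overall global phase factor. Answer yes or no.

No — the two circuits implement different unitaries, even allowing a global phase.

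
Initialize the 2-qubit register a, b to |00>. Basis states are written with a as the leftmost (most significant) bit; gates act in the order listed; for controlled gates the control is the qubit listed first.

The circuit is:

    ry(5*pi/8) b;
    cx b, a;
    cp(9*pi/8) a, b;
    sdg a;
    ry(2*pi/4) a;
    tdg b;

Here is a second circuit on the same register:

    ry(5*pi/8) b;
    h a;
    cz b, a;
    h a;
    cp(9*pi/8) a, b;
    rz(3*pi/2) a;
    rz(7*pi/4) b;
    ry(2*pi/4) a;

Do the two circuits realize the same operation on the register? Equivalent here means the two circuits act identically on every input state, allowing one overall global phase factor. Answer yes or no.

Yes: on every input state the two circuits agree up to one overall phase factor.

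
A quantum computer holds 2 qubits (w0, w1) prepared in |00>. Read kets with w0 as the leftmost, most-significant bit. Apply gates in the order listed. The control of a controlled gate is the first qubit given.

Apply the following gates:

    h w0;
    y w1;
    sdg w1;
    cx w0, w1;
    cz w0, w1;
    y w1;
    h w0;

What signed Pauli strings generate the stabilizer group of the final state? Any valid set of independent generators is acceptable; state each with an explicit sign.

The final state is stabilized by the group generated by +XZ, -ZX; other independent generating sets are equally valid.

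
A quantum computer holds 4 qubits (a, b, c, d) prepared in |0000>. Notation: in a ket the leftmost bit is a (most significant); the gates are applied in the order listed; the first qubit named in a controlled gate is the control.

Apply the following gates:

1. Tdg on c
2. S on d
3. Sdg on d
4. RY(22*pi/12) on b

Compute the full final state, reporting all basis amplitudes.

The final amplitudes are -sqrt(6)/4 - sqrt(2)/4 on |0000>, -sqrt(2)/4 + sqrt(6)/4 on |0100>, and 0 on every other basis state. Key observation: gates 2-3 undo each other exactly, leaving only the rest of the circuit to track.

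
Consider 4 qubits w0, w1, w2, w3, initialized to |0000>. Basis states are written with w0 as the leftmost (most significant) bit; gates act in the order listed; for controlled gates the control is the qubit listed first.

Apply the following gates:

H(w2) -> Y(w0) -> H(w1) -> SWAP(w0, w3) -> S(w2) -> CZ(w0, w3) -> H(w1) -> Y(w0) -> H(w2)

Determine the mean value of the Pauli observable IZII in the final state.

The observable IZII averages to 1.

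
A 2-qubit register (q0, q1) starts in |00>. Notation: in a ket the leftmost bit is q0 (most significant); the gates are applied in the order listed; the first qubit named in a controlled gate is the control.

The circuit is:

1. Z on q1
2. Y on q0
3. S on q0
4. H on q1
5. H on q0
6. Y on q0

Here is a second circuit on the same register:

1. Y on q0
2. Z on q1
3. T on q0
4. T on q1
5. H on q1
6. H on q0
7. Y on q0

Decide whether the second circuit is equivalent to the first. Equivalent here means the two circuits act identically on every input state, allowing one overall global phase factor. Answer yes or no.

No: there is an input state on which the two circuits produce genuinely different outputs (not merely differing by a phase).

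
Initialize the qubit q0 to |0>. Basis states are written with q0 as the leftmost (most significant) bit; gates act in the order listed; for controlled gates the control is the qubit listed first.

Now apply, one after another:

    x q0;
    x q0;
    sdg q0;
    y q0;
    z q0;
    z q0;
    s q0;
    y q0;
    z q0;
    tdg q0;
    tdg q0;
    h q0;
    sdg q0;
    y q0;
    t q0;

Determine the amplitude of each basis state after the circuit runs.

The resulting statevector has amplitude -sqrt(2)*I/2 on |0>, -sqrt(2)*exp(I*pi/4)/2 on |1>.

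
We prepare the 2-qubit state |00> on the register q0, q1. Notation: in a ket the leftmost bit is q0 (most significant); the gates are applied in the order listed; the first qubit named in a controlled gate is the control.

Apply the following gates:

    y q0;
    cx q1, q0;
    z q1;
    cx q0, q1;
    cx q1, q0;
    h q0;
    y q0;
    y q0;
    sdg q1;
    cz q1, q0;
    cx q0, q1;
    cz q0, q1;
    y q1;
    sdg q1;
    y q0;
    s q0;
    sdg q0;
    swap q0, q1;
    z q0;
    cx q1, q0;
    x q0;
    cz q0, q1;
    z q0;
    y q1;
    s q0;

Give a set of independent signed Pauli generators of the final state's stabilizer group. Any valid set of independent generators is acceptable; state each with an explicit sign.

The final state is stabilized by the group generated by +IY, +ZI; other independent generating sets are equally valid. Key observation: gates 16-17 undo each other exactly, leaving only the rest of the circuit to track.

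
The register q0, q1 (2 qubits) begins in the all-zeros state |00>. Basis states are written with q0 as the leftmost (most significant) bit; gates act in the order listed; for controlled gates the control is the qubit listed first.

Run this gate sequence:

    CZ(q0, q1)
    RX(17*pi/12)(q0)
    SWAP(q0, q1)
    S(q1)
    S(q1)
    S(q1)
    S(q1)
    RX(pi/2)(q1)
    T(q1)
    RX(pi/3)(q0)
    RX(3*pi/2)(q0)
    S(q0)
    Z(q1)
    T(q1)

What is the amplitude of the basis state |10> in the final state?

The final state's coefficient on |10> equals -sqrt(sqrt(2) + 2)/8 - sqrt(2 - sqrt(2))/4 + sqrt(6 - 3*sqrt(2))/8. Key observation: the block from step 4 through step 7 cancels to the identity and can be dropped.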